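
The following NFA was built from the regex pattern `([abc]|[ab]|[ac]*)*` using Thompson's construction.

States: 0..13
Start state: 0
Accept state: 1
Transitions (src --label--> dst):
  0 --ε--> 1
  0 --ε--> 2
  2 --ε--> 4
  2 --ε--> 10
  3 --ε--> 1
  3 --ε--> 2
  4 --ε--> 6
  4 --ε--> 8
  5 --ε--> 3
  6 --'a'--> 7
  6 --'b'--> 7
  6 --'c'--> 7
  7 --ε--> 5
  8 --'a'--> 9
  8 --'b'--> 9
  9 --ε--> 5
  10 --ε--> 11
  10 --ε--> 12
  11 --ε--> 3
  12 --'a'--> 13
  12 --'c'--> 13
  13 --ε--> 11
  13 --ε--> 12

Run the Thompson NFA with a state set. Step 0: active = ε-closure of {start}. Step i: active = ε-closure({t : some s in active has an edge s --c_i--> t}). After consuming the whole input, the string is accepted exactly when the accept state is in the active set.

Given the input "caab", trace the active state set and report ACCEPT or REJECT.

Answer: ACCEPT

Steps:
S₀ = ε-closure({0}) = {0,1,2,3,4,6,8,10,11,12}
'c' @ 1: {1,2,3,4,5,6,7,8,10,11,12,13}  ✓accept
'a' @ 2: {1,2,3,4,5,6,7,8,9,10,11,12,13}  ✓accept
'a' @ 3: {1,2,3,4,5,6,7,8,9,10,11,12,13}  ✓accept
'b' @ 4: {1,2,3,4,5,6,7,8,9,10,11,12}  ✓accept
final: {1,2,3,4,5,6,7,8,9,10,11,12}; accept 1 in set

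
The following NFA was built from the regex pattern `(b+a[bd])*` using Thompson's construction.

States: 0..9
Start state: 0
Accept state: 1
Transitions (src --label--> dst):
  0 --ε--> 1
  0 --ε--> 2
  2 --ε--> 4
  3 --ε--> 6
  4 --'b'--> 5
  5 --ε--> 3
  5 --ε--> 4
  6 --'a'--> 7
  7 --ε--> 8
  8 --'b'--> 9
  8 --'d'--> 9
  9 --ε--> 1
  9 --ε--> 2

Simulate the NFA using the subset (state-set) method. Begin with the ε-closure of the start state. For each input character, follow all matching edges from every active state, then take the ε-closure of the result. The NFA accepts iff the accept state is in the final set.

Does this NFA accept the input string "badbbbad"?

initial (ε-close {0}): {0,1,2,4}
'b' @ 1: {3,4,5,6}
'a' @ 2: {7,8}
'd' @ 3: {1,2,4,9}  ✓accept
'b' @ 4: {3,4,5,6}
'b' @ 5: {3,4,5,6}
'b' @ 6: {3,4,5,6}
'a' @ 7: {7,8}
'd' @ 8: {1,2,4,9}  ✓accept
end set {1,2,4,9} — state 1 in

Answer: ACCEPT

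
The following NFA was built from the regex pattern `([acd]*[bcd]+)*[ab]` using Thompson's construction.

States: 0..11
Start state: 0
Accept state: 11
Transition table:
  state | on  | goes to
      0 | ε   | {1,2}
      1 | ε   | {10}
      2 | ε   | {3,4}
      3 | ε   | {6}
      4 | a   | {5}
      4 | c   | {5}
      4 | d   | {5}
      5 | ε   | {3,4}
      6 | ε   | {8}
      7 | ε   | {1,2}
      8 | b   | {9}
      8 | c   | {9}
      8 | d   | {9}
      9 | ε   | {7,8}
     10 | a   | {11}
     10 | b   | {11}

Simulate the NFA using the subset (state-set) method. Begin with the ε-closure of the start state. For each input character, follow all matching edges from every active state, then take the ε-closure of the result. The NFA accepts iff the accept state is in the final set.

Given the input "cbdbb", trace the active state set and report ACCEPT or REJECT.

Answer: ACCEPT

Steps:
S₀ = ε-closure({0}) = {0,1,2,3,4,6,8,10}
'c' @ 1: {1,2,3,4,5,6,7,8,9,10}
'b' @ 2: {1,2,3,4,6,7,8,9,10,11}  [accepting]
'd' @ 3: {1,2,3,4,5,6,7,8,9,10}
'b' @ 4: {1,2,3,4,6,7,8,9,10,11}  [accepting]
'b' @ 5: {1,2,3,4,6,7,8,9,10,11}  [accepting]
end set {1,2,3,4,6,7,8,9,10,11} — state 11 in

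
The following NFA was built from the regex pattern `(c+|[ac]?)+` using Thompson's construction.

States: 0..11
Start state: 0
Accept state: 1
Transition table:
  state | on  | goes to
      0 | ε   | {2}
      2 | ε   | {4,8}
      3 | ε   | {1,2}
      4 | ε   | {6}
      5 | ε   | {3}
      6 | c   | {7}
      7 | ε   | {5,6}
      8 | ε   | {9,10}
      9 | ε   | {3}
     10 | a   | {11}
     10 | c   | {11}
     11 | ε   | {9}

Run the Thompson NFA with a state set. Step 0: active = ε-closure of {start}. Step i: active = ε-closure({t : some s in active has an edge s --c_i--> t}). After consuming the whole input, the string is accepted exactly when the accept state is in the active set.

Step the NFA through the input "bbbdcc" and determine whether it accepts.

start: ε-closure({0}) = {0,1,2,3,4,6,8,9,10}
'b' @ 1: {}  — no active states
rest 'bbdcc' ignored (set empty)
end set {} — state 1 not in

Answer: REJECT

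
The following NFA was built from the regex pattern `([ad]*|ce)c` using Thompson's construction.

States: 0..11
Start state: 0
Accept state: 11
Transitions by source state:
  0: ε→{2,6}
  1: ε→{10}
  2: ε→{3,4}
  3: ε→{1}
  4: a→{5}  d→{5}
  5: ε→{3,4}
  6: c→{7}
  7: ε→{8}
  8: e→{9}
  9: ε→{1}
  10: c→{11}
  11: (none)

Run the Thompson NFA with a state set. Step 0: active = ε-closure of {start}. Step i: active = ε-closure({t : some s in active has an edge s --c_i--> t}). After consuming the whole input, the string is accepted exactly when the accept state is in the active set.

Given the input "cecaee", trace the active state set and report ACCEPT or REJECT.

initial (ε-close {0}): {0,1,2,3,4,6,10}
'c' @ 1: {7,8,11}  [accepting]
'e' @ 2: {1,9,10}
'c' @ 3: {11}  [accepting]
'a' @ 4: {}  — state set empty
rest 'ee' ignored (set empty)
end set {} — state 11 not in

Answer: REJECT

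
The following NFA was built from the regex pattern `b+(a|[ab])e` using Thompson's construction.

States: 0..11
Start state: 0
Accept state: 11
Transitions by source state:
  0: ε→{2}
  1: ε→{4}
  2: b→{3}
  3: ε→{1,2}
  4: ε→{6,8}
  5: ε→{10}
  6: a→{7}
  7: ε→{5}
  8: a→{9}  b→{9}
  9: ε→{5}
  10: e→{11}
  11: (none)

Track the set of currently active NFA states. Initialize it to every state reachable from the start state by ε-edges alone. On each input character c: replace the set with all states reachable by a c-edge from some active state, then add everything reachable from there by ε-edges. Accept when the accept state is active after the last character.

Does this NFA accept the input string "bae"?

initial (ε-close {0}): {0,2}
'b' @ 1: {1,2,3,4,6,8}
'a' @ 2: {5,7,9,10}
'e' @ 3: {11}  [accepting]
end set {11} — state 11 in

Answer: ACCEPT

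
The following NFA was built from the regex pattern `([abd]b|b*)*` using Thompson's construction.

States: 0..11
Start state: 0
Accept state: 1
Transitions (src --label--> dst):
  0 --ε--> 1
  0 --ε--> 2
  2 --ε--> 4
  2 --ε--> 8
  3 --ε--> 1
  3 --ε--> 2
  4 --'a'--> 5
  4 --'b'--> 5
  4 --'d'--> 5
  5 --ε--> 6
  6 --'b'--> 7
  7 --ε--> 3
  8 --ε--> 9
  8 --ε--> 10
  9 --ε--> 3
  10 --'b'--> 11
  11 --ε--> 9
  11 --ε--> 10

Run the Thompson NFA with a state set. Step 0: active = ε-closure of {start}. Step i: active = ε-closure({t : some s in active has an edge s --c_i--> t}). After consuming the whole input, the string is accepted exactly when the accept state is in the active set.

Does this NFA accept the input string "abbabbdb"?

Answer: ACCEPT

Steps:
initial (ε-close {0}): {0,1,2,3,4,8,9,10}
'a' @ 1: {5,6}
'b' @ 2: {1,2,3,4,7,8,9,10}  [accepting]
'b' @ 3: {1,2,3,4,5,6,8,9,10,11}  [accepting]
'a' @ 4: {5,6}
'b' @ 5: {1,2,3,4,7,8,9,10}  [accepting]
'b' @ 6: {1,2,3,4,5,6,8,9,10,11}  [accepting]
'd' @ 7: {5,6}
'b' @ 8: {1,2,3,4,7,8,9,10}  [accepting]
final: {1,2,3,4,7,8,9,10}; accept 1 in set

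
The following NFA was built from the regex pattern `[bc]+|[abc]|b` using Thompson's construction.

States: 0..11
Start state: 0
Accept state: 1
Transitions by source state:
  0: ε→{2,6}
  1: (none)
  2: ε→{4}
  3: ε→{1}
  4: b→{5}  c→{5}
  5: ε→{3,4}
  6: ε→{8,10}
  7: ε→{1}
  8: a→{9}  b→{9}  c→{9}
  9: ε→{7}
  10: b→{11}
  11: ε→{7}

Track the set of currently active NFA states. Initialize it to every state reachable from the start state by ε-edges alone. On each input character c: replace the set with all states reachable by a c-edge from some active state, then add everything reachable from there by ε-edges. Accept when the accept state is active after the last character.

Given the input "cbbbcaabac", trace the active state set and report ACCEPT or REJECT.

start: ε-closure({0}) = {0,2,4,6,8,10}
'c' @ 1: {1,3,4,5,7,9}  [accepting]
'b' @ 2: {1,3,4,5}  [accepting]
'b' @ 3: {1,3,4,5}  [accepting]
'b' @ 4: {1,3,4,5}  [accepting]
'c' @ 5: {1,3,4,5}  [accepting]
'a' @ 6: {}  — state set empty
rest 'abac' ignored (set empty)
after full input: {}  (accept=1 not in)

Answer: REJECT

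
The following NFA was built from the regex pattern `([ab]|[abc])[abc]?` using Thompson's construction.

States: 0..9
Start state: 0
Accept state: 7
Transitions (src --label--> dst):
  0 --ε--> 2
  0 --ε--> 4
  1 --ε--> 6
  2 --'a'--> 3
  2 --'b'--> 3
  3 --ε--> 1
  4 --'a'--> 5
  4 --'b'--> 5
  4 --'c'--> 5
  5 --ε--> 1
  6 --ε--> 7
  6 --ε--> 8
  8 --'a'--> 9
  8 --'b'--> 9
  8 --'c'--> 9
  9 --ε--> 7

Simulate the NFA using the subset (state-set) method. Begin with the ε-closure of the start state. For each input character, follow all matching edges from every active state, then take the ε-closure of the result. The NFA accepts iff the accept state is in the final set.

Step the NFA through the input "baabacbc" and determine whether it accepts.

initial (ε-close {0}): {0,2,4}
'b' @ 1: {1,3,5,6,7,8}  [accepting]
'a' @ 2: {7,9}  [accepting]
'a' @ 3: {}  — state set empty
rest 'bacbc' ignored (set empty)
after full input: {}  (accept=7 not in)

Answer: REJECT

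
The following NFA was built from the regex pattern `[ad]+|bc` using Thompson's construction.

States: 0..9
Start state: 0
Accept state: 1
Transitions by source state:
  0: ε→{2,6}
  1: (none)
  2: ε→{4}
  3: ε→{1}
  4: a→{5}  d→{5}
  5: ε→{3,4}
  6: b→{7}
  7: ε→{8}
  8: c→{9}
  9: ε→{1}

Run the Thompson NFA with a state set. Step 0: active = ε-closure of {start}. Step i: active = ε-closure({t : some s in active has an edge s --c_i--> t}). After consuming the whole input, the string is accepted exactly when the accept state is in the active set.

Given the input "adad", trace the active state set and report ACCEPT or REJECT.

Answer: ACCEPT

Trace:
S₀ = ε-closure({0}) = {0,2,4,6}
'a' @ 1: {1,3,4,5}  [accepting]
'd' @ 2: {1,3,4,5}  [accepting]
'a' @ 3: {1,3,4,5}  [accepting]
'd' @ 4: {1,3,4,5}  [accepting]
end set {1,3,4,5} — state 1 in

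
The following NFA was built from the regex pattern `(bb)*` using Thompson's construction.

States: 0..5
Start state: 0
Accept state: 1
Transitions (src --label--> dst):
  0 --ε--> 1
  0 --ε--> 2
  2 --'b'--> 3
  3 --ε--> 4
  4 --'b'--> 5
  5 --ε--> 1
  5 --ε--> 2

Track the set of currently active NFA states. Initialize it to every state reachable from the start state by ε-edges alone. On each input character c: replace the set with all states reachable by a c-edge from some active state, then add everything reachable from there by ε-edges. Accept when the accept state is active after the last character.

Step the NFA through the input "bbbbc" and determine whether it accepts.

start: ε-closure({0}) = {0,1,2}
'b' @ 1: {3,4}
'b' @ 2: {1,2,5}  ✓accept
'b' @ 3: {3,4}
'b' @ 4: {1,2,5}  ✓accept
'c' @ 5: {}  — dead — no transitions
end set {} — state 1 not in

Answer: REJECT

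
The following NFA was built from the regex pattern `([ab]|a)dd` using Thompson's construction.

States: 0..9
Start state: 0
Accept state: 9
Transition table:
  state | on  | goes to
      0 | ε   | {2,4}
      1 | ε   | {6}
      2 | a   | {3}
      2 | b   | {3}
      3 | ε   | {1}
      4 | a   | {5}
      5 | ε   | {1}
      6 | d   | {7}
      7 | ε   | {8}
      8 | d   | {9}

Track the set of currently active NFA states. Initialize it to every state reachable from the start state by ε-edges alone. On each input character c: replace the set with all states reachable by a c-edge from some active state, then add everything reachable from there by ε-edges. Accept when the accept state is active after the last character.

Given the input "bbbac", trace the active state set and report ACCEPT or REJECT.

initial (ε-close {0}): {0,2,4}
'b' @ 1: {1,3,6}
'b' @ 2: {}  — dead — no transitions
rest 'bac' ignored (set empty)
final: {}; accept 9 not in set

Answer: REJECT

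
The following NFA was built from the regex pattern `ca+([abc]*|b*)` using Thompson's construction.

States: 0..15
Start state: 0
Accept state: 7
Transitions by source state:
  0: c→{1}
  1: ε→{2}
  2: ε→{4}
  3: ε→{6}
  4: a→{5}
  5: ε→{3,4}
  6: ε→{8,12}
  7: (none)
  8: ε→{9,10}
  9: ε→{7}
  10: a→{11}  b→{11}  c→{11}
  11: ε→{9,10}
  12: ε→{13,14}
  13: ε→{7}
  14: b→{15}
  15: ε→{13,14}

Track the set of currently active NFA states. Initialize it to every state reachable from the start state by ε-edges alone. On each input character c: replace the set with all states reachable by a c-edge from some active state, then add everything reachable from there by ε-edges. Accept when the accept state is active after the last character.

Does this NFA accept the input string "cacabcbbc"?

Answer: ACCEPT

Steps:
S₀ = ε-closure({0}) = {0}
'c' @ 1: {1,2,4}
'a' @ 2: {3,4,5,6,7,8,9,10,12,13,14}  (accept∈set)
'c' @ 3: {7,9,10,11}  (accept∈set)
'a' @ 4: {7,9,10,11}  (accept∈set)
'b' @ 5: {7,9,10,11}  (accept∈set)
'c' @ 6: {7,9,10,11}  (accept∈set)
'b' @ 7: {7,9,10,11}  (accept∈set)
'b' @ 8: {7,9,10,11}  (accept∈set)
'c' @ 9: {7,9,10,11}  (accept∈set)
after full input: {7,9,10,11}  (accept=7 in)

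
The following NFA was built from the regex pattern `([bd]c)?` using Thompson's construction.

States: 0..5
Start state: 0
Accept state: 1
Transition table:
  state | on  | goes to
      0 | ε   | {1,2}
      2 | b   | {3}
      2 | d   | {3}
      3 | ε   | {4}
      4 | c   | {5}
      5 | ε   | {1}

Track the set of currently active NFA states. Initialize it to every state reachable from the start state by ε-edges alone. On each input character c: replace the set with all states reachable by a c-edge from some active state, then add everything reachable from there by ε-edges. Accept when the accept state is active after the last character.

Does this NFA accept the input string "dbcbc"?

S₀ = ε-closure({0}) = {0,1,2}
'd' @ 1: {3,4}
'b' @ 2: {}  — state set empty
rest 'cbc' ignored (set empty)
final: {}; accept 1 not in set

Answer: REJECT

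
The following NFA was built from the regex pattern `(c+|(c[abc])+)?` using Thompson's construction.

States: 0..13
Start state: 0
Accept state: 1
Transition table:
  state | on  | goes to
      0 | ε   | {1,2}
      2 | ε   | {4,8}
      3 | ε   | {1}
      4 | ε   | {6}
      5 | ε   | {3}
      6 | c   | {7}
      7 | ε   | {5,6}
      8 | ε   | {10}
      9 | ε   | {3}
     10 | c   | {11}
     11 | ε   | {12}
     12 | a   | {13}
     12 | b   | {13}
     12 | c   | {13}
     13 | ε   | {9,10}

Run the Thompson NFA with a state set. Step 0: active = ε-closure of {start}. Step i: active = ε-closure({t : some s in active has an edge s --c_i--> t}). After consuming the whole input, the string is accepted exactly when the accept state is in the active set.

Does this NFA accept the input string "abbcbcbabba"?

Answer: REJECT

Derivation:
S₀ = ε-closure({0}) = {0,1,2,4,6,8,10}
'a' @ 1: {}  — no active states
rest 'bbcbcbabba' ignored (set empty)
after full input: {}  (accept=1 not in)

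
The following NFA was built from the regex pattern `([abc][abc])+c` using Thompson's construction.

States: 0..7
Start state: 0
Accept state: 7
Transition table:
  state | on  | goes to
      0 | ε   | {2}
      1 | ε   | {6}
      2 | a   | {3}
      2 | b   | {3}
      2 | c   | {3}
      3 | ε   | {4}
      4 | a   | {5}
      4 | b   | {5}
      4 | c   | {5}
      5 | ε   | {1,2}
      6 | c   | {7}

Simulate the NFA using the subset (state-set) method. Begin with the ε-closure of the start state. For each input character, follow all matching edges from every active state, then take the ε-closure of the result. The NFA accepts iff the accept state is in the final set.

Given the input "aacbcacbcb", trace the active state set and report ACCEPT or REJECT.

Answer: REJECT

Steps:
initial (ε-close {0}): {0,2}
'a' @ 1: {3,4}
'a' @ 2: {1,2,5,6}
'c' @ 3: {3,4,7}  ✓accept
'b' @ 4: {1,2,5,6}
'c' @ 5: {3,4,7}  ✓accept
'a' @ 6: {1,2,5,6}
'c' @ 7: {3,4,7}  ✓accept
'b' @ 8: {1,2,5,6}
'c' @ 9: {3,4,7}  ✓accept
'b' @ 10: {1,2,5,6}
end set {1,2,5,6} — state 7 not in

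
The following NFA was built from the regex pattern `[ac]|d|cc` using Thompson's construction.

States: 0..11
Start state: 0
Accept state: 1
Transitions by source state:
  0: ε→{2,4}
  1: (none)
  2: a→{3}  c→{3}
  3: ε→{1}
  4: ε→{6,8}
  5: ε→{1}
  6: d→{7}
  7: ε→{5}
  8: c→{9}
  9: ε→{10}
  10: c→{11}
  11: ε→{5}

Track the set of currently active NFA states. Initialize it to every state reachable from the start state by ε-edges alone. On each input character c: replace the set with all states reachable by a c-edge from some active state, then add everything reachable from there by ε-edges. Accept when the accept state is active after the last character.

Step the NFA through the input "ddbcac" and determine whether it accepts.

start: ε-closure({0}) = {0,2,4,6,8}
'd' @ 1: {1,5,7}  ✓accept
'd' @ 2: {}  — no active states
rest 'bcac' ignored (set empty)
final: {}; accept 1 not in set

Answer: REJECT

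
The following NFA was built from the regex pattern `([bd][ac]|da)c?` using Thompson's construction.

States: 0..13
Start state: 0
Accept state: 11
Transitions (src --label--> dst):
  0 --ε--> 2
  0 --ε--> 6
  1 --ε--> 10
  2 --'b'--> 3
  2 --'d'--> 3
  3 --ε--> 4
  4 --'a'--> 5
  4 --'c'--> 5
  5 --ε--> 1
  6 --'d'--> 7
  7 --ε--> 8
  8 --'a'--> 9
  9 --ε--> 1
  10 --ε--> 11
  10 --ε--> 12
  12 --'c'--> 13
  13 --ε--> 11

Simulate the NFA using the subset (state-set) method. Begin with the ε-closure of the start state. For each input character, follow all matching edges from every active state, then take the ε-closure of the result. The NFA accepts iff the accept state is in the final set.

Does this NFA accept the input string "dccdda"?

S₀ = ε-closure({0}) = {0,2,6}
'd' @ 1: {3,4,7,8}
'c' @ 2: {1,5,10,11,12}  ✓accept
'c' @ 3: {11,13}  ✓accept
'd' @ 4: {}  — dead — no transitions
rest 'da' ignored (set empty)
final: {}; accept 11 not in set

Answer: REJECT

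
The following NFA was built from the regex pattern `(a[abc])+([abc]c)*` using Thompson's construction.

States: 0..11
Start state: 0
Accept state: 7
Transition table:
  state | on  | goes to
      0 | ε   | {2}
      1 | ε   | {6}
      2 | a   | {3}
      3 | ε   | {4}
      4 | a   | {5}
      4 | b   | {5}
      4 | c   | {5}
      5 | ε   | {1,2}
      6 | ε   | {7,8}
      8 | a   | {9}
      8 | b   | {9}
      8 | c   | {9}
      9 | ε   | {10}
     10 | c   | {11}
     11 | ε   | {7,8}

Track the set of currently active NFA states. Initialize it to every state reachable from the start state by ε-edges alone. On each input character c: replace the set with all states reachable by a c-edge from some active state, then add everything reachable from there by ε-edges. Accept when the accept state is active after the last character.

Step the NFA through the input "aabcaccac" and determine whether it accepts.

start: ε-closure({0}) = {0,2}
'a' @ 1: {3,4}
'a' @ 2: {1,2,5,6,7,8}  [accepting]
'b' @ 3: {9,10}
'c' @ 4: {7,8,11}  [accepting]
'a' @ 5: {9,10}
'c' @ 6: {7,8,11}  [accepting]
'c' @ 7: {9,10}
'a' @ 8: {}  — state set empty
rest 'c' ignored (set empty)
final: {}; accept 7 not in set

Answer: REJECT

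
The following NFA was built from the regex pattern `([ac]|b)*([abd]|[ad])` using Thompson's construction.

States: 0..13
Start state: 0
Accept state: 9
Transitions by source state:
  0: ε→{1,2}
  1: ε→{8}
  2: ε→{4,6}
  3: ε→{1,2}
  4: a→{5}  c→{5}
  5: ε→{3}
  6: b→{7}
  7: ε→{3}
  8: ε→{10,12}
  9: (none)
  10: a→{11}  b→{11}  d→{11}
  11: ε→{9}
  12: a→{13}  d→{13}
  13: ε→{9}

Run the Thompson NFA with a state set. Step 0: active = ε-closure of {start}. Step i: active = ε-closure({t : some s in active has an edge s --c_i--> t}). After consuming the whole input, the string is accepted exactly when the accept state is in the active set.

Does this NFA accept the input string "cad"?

start: ε-closure({0}) = {0,1,2,4,6,8,10,12}
'c' @ 1: {1,2,3,4,5,6,8,10,12}
'a' @ 2: {1,2,3,4,5,6,8,9,10,11,12,13}  ✓accept
'd' @ 3: {9,11,13}  ✓accept
after full input: {9,11,13}  (accept=9 in)

Answer: ACCEPT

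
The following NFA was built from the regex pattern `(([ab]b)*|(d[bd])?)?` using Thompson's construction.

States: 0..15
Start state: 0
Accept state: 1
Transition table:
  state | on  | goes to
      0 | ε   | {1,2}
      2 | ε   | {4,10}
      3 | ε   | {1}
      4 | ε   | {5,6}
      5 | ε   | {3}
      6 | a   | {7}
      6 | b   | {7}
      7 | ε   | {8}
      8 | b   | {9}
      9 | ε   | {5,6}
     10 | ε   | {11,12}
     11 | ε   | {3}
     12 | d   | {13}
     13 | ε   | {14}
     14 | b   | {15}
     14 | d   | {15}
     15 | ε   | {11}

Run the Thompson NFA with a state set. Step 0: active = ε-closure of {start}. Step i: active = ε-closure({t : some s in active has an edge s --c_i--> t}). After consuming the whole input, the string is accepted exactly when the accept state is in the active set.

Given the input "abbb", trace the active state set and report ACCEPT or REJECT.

Answer: ACCEPT

Trace:
S₀ = ε-closure({0}) = {0,1,2,3,4,5,6,10,11,12}
'a' @ 1: {7,8}
'b' @ 2: {1,3,5,6,9}  (accept∈set)
'b' @ 3: {7,8}
'b' @ 4: {1,3,5,6,9}  (accept∈set)
end set {1,3,5,6,9} — state 1 in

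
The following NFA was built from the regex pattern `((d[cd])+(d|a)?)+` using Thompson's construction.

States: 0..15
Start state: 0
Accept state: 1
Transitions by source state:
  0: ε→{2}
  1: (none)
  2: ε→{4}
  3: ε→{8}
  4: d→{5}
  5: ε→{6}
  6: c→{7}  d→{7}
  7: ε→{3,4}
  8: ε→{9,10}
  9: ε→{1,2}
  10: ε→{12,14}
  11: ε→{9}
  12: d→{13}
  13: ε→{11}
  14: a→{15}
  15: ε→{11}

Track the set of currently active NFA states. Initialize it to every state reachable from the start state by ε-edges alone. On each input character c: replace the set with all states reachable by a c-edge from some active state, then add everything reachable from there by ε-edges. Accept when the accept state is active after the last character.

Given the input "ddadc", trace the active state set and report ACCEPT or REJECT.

S₀ = ε-closure({0}) = {0,2,4}
'd' @ 1: {5,6}
'd' @ 2: {1,2,3,4,7,8,9,10,12,14}  [accepting]
'a' @ 3: {1,2,4,9,11,15}  [accepting]
'd' @ 4: {5,6}
'c' @ 5: {1,2,3,4,7,8,9,10,12,14}  [accepting]
end set {1,2,3,4,7,8,9,10,12,14} — state 1 in

Answer: ACCEPT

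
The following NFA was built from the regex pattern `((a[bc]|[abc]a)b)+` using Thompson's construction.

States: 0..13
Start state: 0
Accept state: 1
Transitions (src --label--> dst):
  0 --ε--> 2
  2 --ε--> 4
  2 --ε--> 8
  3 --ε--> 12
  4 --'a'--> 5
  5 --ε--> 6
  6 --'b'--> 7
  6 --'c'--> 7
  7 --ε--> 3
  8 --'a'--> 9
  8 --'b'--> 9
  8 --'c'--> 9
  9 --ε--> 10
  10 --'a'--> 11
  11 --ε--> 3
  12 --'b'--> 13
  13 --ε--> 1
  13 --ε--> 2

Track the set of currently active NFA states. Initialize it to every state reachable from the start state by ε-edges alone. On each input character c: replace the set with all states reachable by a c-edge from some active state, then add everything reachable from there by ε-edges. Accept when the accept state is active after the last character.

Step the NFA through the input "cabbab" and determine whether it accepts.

initial (ε-close {0}): {0,2,4,8}
'c' @ 1: {9,10}
'a' @ 2: {3,11,12}
'b' @ 3: {1,2,4,8,13}  (accept∈set)
'b' @ 4: {9,10}
'a' @ 5: {3,11,12}
'b' @ 6: {1,2,4,8,13}  (accept∈set)
end set {1,2,4,8,13} — state 1 in

Answer: ACCEPT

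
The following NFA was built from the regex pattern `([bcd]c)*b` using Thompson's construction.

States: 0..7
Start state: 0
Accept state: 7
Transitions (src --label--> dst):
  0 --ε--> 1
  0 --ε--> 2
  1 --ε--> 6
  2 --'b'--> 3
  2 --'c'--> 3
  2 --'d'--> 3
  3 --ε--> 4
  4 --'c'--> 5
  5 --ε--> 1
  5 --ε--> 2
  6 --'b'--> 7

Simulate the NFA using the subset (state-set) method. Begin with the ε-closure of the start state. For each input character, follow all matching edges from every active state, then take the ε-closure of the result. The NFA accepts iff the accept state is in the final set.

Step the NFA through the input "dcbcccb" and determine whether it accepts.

Answer: ACCEPT

Derivation:
start: ε-closure({0}) = {0,1,2,6}
'd' @ 1: {3,4}
'c' @ 2: {1,2,5,6}
'b' @ 3: {3,4,7}  ✓accept
'c' @ 4: {1,2,5,6}
'c' @ 5: {3,4}
'c' @ 6: {1,2,5,6}
'b' @ 7: {3,4,7}  ✓accept
final: {3,4,7}; accept 7 in set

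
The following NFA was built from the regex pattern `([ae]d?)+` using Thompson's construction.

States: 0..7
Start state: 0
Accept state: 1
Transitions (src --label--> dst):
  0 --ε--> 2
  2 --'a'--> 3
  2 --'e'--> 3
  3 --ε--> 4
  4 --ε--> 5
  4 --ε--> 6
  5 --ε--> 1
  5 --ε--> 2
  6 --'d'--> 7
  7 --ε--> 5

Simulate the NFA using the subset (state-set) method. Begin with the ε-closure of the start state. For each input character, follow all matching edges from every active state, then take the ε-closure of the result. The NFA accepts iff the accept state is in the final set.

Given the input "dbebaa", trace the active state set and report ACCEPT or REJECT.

initial (ε-close {0}): {0,2}
'd' @ 1: {}  — no active states
rest 'bebaa' ignored (set empty)
final: {}; accept 1 not in set

Answer: REJECT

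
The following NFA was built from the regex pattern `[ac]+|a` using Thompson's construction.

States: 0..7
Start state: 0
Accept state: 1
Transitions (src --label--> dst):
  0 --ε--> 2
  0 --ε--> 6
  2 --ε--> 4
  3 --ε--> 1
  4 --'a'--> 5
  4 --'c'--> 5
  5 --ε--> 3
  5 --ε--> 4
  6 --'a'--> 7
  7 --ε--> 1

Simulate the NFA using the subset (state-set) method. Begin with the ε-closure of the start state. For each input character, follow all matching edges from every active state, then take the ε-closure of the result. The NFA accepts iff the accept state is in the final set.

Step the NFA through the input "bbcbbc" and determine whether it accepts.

Answer: REJECT

Steps:
initial (ε-close {0}): {0,2,4,6}
'b' @ 1: {}  — dead — no transitions
rest 'bcbbc' ignored (set empty)
final: {}; accept 1 not in set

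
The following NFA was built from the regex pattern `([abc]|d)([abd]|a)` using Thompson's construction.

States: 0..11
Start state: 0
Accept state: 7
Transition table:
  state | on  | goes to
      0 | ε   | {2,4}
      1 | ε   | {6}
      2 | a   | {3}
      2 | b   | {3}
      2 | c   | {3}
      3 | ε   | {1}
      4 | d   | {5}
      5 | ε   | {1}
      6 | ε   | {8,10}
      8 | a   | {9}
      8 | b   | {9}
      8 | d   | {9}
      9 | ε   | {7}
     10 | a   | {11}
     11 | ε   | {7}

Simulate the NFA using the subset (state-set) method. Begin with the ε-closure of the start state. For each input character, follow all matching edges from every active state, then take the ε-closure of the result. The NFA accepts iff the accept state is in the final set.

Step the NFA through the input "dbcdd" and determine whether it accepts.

start: ε-closure({0}) = {0,2,4}
'd' @ 1: {1,5,6,8,10}
'b' @ 2: {7,9}  (accept∈set)
'c' @ 3: {}  — dead — no transitions
rest 'dd' ignored (set empty)
final: {}; accept 7 not in set

Answer: REJECT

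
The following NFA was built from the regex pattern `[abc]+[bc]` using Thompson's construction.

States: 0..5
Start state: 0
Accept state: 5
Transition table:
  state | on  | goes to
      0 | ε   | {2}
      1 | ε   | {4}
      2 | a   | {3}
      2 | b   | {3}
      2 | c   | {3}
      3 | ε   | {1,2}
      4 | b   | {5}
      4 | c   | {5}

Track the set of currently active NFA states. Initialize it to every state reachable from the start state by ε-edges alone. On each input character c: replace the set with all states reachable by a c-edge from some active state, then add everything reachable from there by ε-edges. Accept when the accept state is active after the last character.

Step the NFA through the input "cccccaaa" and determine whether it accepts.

start: ε-closure({0}) = {0,2}
'c' @ 1: {1,2,3,4}
'c' @ 2: {1,2,3,4,5}  (accept∈set)
'c' @ 3: {1,2,3,4,5}  (accept∈set)
'c' @ 4: {1,2,3,4,5}  (accept∈set)
'c' @ 5: {1,2,3,4,5}  (accept∈set)
'a' @ 6: {1,2,3,4}
'a' @ 7: {1,2,3,4}
'a' @ 8: {1,2,3,4}
after full input: {1,2,3,4}  (accept=5 not in)

Answer: REJECT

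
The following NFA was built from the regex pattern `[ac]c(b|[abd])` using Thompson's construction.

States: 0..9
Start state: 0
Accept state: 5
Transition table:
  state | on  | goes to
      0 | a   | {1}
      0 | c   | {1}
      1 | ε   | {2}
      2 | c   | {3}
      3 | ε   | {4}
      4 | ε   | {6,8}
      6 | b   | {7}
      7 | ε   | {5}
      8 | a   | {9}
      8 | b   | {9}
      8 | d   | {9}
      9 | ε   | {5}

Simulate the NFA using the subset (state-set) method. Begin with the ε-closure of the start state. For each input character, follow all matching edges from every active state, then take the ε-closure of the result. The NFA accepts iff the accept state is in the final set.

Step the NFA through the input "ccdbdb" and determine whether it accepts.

Answer: REJECT

Derivation:
S₀ = ε-closure({0}) = {0}
'c' @ 1: {1,2}
'c' @ 2: {3,4,6,8}
'd' @ 3: {5,9}  [accepting]
'b' @ 4: {}  — state set empty
rest 'db' ignored (set empty)
after full input: {}  (accept=5 not in)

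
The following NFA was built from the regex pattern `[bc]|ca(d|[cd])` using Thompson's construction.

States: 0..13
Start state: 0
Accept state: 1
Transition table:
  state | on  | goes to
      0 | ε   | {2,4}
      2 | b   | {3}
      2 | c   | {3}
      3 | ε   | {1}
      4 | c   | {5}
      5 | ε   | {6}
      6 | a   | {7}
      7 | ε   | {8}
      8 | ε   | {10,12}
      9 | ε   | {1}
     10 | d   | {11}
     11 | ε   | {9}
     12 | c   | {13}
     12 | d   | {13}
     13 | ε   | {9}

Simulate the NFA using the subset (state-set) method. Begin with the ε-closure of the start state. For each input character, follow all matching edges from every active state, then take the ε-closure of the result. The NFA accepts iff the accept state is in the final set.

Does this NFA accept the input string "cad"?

Answer: ACCEPT

Steps:
S₀ = ε-closure({0}) = {0,2,4}
'c' @ 1: {1,3,5,6}  ✓accept
'a' @ 2: {7,8,10,12}
'd' @ 3: {1,9,11,13}  ✓accept
after full input: {1,9,11,13}  (accept=1 in)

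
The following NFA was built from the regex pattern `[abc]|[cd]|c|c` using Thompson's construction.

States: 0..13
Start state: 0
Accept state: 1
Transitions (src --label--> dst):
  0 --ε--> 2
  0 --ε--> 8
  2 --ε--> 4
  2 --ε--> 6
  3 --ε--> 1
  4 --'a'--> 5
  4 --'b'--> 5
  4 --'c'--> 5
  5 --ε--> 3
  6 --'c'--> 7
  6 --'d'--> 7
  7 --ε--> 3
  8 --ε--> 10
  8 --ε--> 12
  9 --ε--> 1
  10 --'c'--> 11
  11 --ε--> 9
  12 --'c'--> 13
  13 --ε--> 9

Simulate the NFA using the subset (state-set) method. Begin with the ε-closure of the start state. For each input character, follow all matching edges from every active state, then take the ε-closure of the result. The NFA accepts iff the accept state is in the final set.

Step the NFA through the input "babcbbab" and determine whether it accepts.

Answer: REJECT

Derivation:
start: ε-closure({0}) = {0,2,4,6,8,10,12}
'b' @ 1: {1,3,5}  (accept∈set)
'a' @ 2: {}  — dead — no transitions
rest 'bcbbab' ignored (set empty)
end set {} — state 1 not in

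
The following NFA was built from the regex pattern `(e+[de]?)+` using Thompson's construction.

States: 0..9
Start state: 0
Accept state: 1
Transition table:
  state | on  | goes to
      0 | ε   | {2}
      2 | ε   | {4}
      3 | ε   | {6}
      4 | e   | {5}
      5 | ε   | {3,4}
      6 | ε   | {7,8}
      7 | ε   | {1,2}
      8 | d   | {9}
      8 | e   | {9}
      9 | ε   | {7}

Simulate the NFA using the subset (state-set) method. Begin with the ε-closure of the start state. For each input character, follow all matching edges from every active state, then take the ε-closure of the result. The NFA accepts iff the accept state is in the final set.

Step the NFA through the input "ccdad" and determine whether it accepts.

Answer: REJECT

Derivation:
S₀ = ε-closure({0}) = {0,2,4}
'c' @ 1: {}  — dead — no transitions
rest 'cdad' ignored (set empty)
final: {}; accept 1 not in set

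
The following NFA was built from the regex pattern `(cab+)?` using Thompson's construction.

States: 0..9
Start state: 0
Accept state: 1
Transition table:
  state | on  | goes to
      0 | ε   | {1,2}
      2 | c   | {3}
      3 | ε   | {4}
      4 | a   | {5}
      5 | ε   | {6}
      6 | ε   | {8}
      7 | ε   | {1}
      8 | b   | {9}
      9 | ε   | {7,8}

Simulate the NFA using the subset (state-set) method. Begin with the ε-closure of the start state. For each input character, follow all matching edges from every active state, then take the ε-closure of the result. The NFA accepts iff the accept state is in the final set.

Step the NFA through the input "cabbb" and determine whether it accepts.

Answer: ACCEPT

Trace:
S₀ = ε-closure({0}) = {0,1,2}
'c' @ 1: {3,4}
'a' @ 2: {5,6,8}
'b' @ 3: {1,7,8,9}  ✓accept
'b' @ 4: {1,7,8,9}  ✓accept
'b' @ 5: {1,7,8,9}  ✓accept
after full input: {1,7,8,9}  (accept=1 in)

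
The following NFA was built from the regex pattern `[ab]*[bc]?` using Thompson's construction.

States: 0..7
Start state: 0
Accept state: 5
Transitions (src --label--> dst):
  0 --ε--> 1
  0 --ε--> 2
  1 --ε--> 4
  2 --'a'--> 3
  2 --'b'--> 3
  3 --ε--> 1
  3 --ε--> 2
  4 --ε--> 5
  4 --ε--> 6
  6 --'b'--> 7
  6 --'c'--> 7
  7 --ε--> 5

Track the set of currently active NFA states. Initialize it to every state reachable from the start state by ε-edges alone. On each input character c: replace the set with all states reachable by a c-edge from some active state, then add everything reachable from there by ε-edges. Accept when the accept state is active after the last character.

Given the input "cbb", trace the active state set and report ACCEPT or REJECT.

S₀ = ε-closure({0}) = {0,1,2,4,5,6}
'c' @ 1: {5,7}  [accepting]
'b' @ 2: {}  — no active states
rest 'b' ignored (set empty)
final: {}; accept 5 not in set

Answer: REJECT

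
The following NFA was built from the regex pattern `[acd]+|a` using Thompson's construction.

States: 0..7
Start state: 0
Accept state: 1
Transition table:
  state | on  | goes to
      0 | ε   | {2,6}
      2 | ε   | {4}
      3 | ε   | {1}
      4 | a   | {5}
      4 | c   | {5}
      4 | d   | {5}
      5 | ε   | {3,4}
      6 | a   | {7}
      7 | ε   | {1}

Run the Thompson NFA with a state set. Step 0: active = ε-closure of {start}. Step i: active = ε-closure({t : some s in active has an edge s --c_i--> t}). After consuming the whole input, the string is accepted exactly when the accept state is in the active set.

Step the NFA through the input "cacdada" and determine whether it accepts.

Answer: ACCEPT

Steps:
start: ε-closure({0}) = {0,2,4,6}
'c' @ 1: {1,3,4,5}  (accept∈set)
'a' @ 2: {1,3,4,5}  (accept∈set)
'c' @ 3: {1,3,4,5}  (accept∈set)
'd' @ 4: {1,3,4,5}  (accept∈set)
'a' @ 5: {1,3,4,5}  (accept∈set)
'd' @ 6: {1,3,4,5}  (accept∈set)
'a' @ 7: {1,3,4,5}  (accept∈set)
after full input: {1,3,4,5}  (accept=1 in)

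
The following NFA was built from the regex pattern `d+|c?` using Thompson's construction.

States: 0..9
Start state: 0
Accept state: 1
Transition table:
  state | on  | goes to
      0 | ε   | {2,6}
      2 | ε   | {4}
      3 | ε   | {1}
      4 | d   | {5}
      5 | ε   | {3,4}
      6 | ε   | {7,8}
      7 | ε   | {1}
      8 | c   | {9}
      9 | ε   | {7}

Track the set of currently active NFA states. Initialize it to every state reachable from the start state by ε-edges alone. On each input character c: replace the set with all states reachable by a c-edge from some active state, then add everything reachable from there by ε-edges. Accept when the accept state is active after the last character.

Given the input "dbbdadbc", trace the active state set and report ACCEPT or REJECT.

Answer: REJECT

Trace:
start: ε-closure({0}) = {0,1,2,4,6,7,8}
'd' @ 1: {1,3,4,5}  ✓accept
'b' @ 2: {}  — no active states
rest 'bdadbc' ignored (set empty)
final: {}; accept 1 not in set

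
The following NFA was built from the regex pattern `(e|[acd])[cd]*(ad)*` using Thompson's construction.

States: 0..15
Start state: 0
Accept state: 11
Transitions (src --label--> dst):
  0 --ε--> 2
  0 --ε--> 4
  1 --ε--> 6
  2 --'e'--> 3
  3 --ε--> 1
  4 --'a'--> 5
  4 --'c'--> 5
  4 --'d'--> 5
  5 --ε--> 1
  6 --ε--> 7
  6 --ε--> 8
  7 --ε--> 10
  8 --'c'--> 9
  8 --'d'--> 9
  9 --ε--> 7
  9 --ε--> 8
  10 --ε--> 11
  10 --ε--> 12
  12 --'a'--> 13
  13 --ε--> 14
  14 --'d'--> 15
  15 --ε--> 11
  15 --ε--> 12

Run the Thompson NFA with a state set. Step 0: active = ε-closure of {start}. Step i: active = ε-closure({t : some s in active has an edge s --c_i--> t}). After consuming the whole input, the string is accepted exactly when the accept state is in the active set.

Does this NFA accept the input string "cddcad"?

Answer: ACCEPT

Derivation:
start: ε-closure({0}) = {0,2,4}
'c' @ 1: {1,5,6,7,8,10,11,12}  (accept∈set)
'd' @ 2: {7,8,9,10,11,12}  (accept∈set)
'd' @ 3: {7,8,9,10,11,12}  (accept∈set)
'c' @ 4: {7,8,9,10,11,12}  (accept∈set)
'a' @ 5: {13,14}
'd' @ 6: {11,12,15}  (accept∈set)
end set {11,12,15} — state 11 in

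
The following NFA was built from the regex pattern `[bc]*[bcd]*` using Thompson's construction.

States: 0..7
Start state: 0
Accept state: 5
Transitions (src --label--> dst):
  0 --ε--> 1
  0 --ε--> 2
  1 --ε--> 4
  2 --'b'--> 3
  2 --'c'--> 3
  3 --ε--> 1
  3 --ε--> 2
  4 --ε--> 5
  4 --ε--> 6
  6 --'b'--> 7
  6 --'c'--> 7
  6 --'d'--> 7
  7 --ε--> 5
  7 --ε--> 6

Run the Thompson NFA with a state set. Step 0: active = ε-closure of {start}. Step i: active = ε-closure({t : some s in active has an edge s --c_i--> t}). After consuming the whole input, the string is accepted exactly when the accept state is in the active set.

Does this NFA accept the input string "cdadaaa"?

S₀ = ε-closure({0}) = {0,1,2,4,5,6}
'c' @ 1: {1,2,3,4,5,6,7}  [accepting]
'd' @ 2: {5,6,7}  [accepting]
'a' @ 3: {}  — no active states
rest 'daaa' ignored (set empty)
final: {}; accept 5 not in set

Answer: REJECT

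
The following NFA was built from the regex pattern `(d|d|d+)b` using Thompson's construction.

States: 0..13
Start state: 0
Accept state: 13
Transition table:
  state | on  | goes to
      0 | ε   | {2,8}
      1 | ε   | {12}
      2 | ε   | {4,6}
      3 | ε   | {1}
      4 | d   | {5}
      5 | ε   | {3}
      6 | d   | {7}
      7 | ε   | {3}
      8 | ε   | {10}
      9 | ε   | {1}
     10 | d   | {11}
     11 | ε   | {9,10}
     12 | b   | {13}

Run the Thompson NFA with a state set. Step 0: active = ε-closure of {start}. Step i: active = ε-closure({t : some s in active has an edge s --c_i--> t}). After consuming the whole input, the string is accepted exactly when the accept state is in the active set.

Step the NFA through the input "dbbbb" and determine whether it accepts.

Answer: REJECT

Steps:
S₀ = ε-closure({0}) = {0,2,4,6,8,10}
'd' @ 1: {1,3,5,7,9,10,11,12}
'b' @ 2: {13}  ✓accept
'b' @ 3: {}  — dead — no transitions
rest 'bb' ignored (set empty)
after full input: {}  (accept=13 not in)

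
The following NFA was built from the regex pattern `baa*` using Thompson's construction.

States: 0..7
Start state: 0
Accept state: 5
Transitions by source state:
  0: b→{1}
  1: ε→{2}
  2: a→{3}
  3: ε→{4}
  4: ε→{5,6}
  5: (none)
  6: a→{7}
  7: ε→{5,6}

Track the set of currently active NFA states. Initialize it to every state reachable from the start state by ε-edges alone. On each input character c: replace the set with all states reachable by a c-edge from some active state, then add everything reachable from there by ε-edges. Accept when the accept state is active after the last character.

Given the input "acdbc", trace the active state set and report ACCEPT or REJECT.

initial (ε-close {0}): {0}
'a' @ 1: {}  — no active states
rest 'cdbc' ignored (set empty)
end set {} — state 5 not in

Answer: REJECT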